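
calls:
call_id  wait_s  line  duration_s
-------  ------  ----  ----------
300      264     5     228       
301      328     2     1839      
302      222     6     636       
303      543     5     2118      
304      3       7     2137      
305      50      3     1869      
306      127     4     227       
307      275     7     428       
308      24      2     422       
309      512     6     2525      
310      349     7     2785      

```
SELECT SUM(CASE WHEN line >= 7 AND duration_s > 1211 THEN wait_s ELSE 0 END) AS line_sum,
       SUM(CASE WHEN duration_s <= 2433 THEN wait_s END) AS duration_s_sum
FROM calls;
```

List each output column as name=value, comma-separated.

line_sum=352, duration_s_sum=1836

[line_sum: line >= 7 AND duration_s > 1211]
call_id=300: ✗
call_id=301: ✗
call_id=302: ✗
call_id=303: ✗
call_id=304: ✓ → 3
call_id=305: ✗
call_id=306: ✗
call_id=307: ✗
call_id=308: ✗
call_id=309: ✗
call_id=310: ✓ → 349
line_sum = 3 + 349 = 352
—
[duration_s_sum: duration_s <= 2433]
call_id=300: ✓ → 264
call_id=301: ✓ → 328
call_id=302: ✓ → 222
call_id=303: ✓ → 543
call_id=304: ✓ → 3
call_id=305: ✓ → 50
call_id=306: ✓ → 127
call_id=307: ✓ → 275
call_id=308: ✓ → 24
call_id=309: ✗
call_id=310: ✗
duration_s_sum = 264 + 328 + 222 + 543 + 3 + 50 + 127 + 275 + 24 = 1836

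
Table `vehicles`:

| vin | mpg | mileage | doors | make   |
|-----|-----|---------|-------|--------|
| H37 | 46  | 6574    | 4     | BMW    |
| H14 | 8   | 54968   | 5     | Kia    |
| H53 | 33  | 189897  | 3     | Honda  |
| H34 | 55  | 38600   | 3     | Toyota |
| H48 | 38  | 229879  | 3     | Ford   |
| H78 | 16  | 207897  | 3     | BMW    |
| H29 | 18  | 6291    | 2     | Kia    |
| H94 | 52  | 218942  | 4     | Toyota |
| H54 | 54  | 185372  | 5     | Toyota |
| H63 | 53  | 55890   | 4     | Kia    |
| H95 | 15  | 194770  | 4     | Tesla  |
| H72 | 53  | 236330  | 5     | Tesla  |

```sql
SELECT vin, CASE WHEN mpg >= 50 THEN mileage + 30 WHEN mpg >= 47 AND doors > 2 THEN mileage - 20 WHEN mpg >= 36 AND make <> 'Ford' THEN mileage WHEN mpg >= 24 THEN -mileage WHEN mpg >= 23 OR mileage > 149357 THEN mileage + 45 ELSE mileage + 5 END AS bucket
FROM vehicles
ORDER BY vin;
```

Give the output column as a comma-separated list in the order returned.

vin=H14: ELSE → 54973
vin=H29: ELSE → 6296
vin=H34: mpg >= 50 → 38630
vin=H37: mpg >= 36 AND make <> 'Ford' → 6574
vin=H48: mpg >= 24 → -229879
vin=H53: mpg >= 24 → -189897
vin=H54: mpg >= 50 → 185402
vin=H63: mpg >= 50 → 55920
vin=H72: mpg >= 50 → 236360
vin=H78: mpg >= 23 OR mileage > 149357 → 207942
vin=H94: mpg >= 50 → 218972
vin=H95: mpg >= 23 OR mileage > 149357 → 194815

54973, 6296, 38630, 6574, -229879, -189897, 185402, 55920, 236360, 207942, 218972, 194815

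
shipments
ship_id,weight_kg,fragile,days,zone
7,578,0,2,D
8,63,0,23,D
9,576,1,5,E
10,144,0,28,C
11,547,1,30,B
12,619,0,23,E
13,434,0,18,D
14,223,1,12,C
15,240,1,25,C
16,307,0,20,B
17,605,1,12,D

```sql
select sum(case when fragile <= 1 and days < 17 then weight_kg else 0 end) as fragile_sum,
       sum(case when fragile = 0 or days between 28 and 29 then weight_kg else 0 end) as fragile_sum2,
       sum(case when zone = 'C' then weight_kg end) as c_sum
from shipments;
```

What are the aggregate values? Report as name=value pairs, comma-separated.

[fragile_sum: fragile <= 1 and days < 17]
ship_id=7: ✓ → 578
ship_id=8: ✗
ship_id=9: ✓ → 576
ship_id=10: ✗
ship_id=11: ✗
ship_id=12: ✗
ship_id=13: ✗
ship_id=14: ✓ → 223
ship_id=15: ✗
ship_id=16: ✗
ship_id=17: ✓ → 605
fragile_sum = 578 + 576 + 223 + 605 = 1982
—
[fragile_sum2: fragile = 0 or days between 28 and 29]
ship_id=7: ✓ → 578
ship_id=8: ✓ → 63
ship_id=9: ✗
ship_id=10: ✓ → 144
ship_id=11: ✗
ship_id=12: ✓ → 619
ship_id=13: ✓ → 434
ship_id=14: ✗
ship_id=15: ✗
ship_id=16: ✓ → 307
ship_id=17: ✗
fragile_sum2 = 578 + 63 + 144 + 619 + 434 + 307 = 2145
—
[c_sum: zone = 'C']
ship_id=7: ✗
ship_id=8: ✗
ship_id=9: ✗
ship_id=10: ✓ → 144
ship_id=11: ✗
ship_id=12: ✗
ship_id=13: ✗
ship_id=14: ✓ → 223
ship_id=15: ✓ → 240
ship_id=16: ✗
ship_id=17: ✗
c_sum = 144 + 223 + 240 = 607

fragile_sum=1982, fragile_sum2=2145, c_sum=607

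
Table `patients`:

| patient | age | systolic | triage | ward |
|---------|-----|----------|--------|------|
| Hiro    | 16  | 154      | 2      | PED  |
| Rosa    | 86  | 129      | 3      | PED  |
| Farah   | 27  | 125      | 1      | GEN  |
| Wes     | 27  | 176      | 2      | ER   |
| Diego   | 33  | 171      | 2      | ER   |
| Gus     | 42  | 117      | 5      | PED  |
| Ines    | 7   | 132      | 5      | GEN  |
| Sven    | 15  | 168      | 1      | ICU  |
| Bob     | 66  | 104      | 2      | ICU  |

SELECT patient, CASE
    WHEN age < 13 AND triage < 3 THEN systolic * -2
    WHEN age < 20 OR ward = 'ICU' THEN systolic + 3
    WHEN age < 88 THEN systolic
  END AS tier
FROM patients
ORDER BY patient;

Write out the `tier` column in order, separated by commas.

107, 171, 125, 117, 157, 135, 129, 171, 176

patient=Bob: age < 20 OR ward = 'ICU' → 107
patient=Diego: age < 88 → 171
patient=Farah: age < 88 → 125
patient=Gus: age < 88 → 117
patient=Hiro: age < 20 OR ward = 'ICU' → 157
patient=Ines: age < 20 OR ward = 'ICU' → 135
patient=Rosa: age < 88 → 129
patient=Sven: age < 20 OR ward = 'ICU' → 171
patient=Wes: age < 88 → 176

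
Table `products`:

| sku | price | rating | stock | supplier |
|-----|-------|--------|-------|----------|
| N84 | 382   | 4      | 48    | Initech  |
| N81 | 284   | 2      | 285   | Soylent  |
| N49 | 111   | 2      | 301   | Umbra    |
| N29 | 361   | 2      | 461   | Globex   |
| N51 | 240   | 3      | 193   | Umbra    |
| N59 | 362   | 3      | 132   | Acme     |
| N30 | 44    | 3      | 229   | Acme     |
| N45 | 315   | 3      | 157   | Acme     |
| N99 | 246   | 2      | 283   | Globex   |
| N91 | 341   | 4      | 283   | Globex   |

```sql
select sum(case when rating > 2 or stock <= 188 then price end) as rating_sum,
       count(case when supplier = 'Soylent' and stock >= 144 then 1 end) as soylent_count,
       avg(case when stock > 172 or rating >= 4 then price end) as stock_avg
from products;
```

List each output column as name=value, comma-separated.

[rating_sum: rating > 2 or stock <= 188]
sku=N84: ✓ → 382
sku=N81: ✗
sku=N49: ✗
sku=N29: ✗
sku=N51: ✓ → 240
sku=N59: ✓ → 362
sku=N30: ✓ → 44
sku=N45: ✓ → 315
sku=N99: ✗
sku=N91: ✓ → 341
rating_sum = 382 + 240 + 362 + 44 + 315 + 341 = 1684
—
[soylent_count: supplier = 'Soylent' and stock >= 144]
sku=N84: ✗
sku=N81: ✓ → 1
sku=N49: ✗
sku=N29: ✗
sku=N51: ✗
sku=N59: ✗
sku=N30: ✗
sku=N45: ✗
sku=N99: ✗
sku=N91: ✗
soylent_count = COUNT(1) = 1
—
[stock_avg: stock > 172 or rating >= 4]
sku=N84: ✓ → 382
sku=N81: ✓ → 284
sku=N49: ✓ → 111
sku=N29: ✓ → 361
sku=N51: ✓ → 240
sku=N59: ✗
sku=N30: ✓ → 44
sku=N45: ✗
sku=N99: ✓ → 246
sku=N91: ✓ → 341
stock_avg = (382 + 284 + 111 + 361 + 240 + 44 + 246 + 341) / 8 = 251.125

rating_sum=1684, soylent_count=1, stock_avg=251.125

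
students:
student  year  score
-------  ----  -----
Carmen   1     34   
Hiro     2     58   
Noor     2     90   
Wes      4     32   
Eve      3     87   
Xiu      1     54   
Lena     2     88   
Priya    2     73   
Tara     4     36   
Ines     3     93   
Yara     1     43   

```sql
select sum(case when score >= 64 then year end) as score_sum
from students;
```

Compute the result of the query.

12

student=Carmen: ✗
student=Hiro: ✗
student=Noor: ✓ → 2
student=Wes: ✗
student=Eve: ✓ → 3
student=Xiu: ✗
student=Lena: ✓ → 2
student=Priya: ✓ → 2
student=Tara: ✗
student=Ines: ✓ → 3
student=Yara: ✗
score_sum = 2 + 3 + 2 + 2 + 3 = 12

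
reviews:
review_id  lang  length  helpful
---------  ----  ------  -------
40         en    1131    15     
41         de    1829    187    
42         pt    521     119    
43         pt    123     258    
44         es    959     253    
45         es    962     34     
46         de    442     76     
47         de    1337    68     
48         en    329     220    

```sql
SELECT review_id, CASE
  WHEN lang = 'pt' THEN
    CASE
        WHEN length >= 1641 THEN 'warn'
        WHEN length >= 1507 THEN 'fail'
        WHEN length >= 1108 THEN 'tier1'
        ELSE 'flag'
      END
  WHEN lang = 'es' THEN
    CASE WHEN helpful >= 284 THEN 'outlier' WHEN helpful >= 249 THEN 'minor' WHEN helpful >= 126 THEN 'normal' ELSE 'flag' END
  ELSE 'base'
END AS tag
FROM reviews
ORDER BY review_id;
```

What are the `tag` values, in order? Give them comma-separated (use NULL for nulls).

review_id=40: lang='en' → outer ELSE → base
review_id=41: lang='de' → outer ELSE → base
review_id=42: lang='pt' → inner[ELSE] → flag
review_id=43: lang='pt' → inner[ELSE] → flag
review_id=44: lang='es' → inner[helpful >= 249] → minor
review_id=45: lang='es' → inner[ELSE] → flag
review_id=46: lang='de' → outer ELSE → base
review_id=47: lang='de' → outer ELSE → base
review_id=48: lang='en' → outer ELSE → base

base, base, flag, flag, minor, flag, base, base, base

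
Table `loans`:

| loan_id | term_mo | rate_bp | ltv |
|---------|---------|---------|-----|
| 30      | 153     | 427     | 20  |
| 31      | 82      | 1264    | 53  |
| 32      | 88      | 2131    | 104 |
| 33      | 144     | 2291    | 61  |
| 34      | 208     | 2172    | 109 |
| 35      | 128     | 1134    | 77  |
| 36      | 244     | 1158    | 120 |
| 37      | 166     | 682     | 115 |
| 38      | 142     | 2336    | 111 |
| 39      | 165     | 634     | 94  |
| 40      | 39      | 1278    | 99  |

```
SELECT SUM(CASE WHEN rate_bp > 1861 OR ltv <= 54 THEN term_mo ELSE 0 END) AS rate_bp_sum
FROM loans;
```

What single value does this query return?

loan_id=30: ✓ → 153
loan_id=31: ✓ → 82
loan_id=32: ✓ → 88
loan_id=33: ✓ → 144
loan_id=34: ✓ → 208
loan_id=35: ✗
loan_id=36: ✗
loan_id=37: ✗
loan_id=38: ✓ → 142
loan_id=39: ✗
loan_id=40: ✗
rate_bp_sum = 153 + 82 + 88 + 144 + 208 + 142 = 817

817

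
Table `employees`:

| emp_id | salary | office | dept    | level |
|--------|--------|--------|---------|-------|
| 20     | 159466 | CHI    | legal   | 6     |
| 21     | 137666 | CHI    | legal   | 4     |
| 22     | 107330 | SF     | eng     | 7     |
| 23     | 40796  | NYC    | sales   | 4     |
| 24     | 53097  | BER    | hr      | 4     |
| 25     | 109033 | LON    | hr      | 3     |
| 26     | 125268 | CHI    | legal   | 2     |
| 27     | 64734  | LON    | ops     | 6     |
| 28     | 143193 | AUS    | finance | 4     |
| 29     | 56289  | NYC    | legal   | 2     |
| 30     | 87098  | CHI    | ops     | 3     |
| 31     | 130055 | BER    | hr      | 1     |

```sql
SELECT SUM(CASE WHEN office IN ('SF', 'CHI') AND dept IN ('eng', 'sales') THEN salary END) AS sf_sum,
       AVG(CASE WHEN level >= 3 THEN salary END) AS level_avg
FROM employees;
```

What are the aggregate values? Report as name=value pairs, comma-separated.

sf_sum=107330, level_avg=100268.1111111111

[sf_sum: office IN ('SF', 'CHI') AND dept IN ('eng', 'sales')]
emp_id=20: ✗
emp_id=21: ✗
emp_id=22: ✓ → 107330
emp_id=23: ✗
emp_id=24: ✗
emp_id=25: ✗
emp_id=26: ✗
emp_id=27: ✗
emp_id=28: ✗
emp_id=29: ✗
emp_id=30: ✗
emp_id=31: ✗
sf_sum = 107330
—
[level_avg: level >= 3]
emp_id=20: ✓ → 159466
emp_id=21: ✓ → 137666
emp_id=22: ✓ → 107330
emp_id=23: ✓ → 40796
emp_id=24: ✓ → 53097
emp_id=25: ✓ → 109033
emp_id=26: ✗
emp_id=27: ✓ → 64734
emp_id=28: ✓ → 143193
emp_id=29: ✗
emp_id=30: ✓ → 87098
emp_id=31: ✗
level_avg = (159466 + 137666 + 107330 + 40796 + 53097 + 109033 + 64734 + 143193 + 87098) / 9 = 100268.1111111111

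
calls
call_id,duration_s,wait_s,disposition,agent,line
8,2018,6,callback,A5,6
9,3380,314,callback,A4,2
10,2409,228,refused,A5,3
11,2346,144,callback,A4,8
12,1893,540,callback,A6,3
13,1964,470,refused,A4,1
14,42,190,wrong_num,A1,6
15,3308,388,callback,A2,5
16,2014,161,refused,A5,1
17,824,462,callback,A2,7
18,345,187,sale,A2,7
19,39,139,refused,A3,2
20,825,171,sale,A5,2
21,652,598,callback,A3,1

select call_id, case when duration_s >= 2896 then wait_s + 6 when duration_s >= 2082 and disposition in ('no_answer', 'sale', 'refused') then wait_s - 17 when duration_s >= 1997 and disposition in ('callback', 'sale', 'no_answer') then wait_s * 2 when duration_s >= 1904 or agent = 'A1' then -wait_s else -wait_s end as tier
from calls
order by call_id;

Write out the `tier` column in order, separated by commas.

12, 320, 211, 288, -540, -470, -190, 394, -161, -462, -187, -139, -171, -598

call_id=8: duration_s >= 1997 and disposition in ('callback', 'sale', 'no_answer') → 12
call_id=9: duration_s >= 2896 → 320
call_id=10: duration_s >= 2082 and disposition in ('no_answer', 'sale', 'refused') → 211
call_id=11: duration_s >= 1997 and disposition in ('callback', 'sale', 'no_answer') → 288
call_id=12: ELSE → -540
call_id=13: duration_s >= 1904 or agent = 'A1' → -470
call_id=14: duration_s >= 1904 or agent = 'A1' → -190
call_id=15: duration_s >= 2896 → 394
call_id=16: duration_s >= 1904 or agent = 'A1' → -161
call_id=17: ELSE → -462
call_id=18: ELSE → -187
call_id=19: ELSE → -139
call_id=20: ELSE → -171
call_id=21: ELSE → -598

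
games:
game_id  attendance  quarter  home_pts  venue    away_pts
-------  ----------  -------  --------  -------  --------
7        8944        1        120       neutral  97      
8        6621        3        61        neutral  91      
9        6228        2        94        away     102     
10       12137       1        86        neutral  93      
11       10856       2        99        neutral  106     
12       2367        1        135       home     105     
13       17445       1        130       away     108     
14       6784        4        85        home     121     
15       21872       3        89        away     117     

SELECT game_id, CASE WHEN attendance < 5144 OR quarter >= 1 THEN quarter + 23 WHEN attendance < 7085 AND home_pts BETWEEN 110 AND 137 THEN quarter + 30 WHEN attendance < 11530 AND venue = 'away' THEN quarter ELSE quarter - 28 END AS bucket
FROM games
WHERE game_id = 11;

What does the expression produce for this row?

game_id = 11: attendance=10856, quarter=2, home_pts=99, venue=neutral, away_pts=106.
attendance < 5144 OR quarter >= 1 → true → 25

25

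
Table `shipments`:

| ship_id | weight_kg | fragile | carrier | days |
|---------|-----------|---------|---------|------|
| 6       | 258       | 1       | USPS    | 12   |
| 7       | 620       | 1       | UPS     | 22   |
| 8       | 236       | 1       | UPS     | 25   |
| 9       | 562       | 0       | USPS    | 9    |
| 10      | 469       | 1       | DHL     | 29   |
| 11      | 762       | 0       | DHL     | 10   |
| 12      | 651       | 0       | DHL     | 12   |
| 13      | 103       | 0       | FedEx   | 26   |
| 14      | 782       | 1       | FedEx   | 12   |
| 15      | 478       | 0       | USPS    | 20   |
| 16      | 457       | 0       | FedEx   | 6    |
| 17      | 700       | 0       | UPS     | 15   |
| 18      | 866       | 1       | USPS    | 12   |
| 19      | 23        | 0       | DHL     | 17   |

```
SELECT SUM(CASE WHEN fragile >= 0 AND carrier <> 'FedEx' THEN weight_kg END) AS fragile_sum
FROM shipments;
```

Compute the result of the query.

ship_id=6: ✓ → 258
ship_id=7: ✓ → 620
ship_id=8: ✓ → 236
ship_id=9: ✓ → 562
ship_id=10: ✓ → 469
ship_id=11: ✓ → 762
ship_id=12: ✓ → 651
ship_id=13: ✗
ship_id=14: ✗
ship_id=15: ✓ → 478
ship_id=16: ✗
ship_id=17: ✓ → 700
ship_id=18: ✓ → 866
ship_id=19: ✓ → 23
fragile_sum = 258 + 620 + 236 + 562 + 469 + 762 + 651 + 478 + 700 + 866 + 23 = 5625

5625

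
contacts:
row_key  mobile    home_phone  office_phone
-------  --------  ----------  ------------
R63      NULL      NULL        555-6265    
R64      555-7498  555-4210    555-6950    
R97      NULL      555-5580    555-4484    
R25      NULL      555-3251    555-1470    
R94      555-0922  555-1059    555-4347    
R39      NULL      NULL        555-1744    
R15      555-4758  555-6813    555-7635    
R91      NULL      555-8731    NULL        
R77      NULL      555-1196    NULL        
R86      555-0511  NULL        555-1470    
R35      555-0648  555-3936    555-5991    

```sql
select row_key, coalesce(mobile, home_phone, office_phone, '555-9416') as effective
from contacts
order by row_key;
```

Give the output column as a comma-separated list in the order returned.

row_key=R15: mobile=555-4758 → 555-4758
row_key=R25: mobile=NULL, home_phone=555-3251 → 555-3251
row_key=R35: mobile=555-0648 → 555-0648
row_key=R39: mobile=NULL, home_phone=NULL, office_phone=555-1744 → 555-1744
row_key=R63: mobile=NULL, home_phone=NULL, office_phone=555-6265 → 555-6265
row_key=R64: mobile=555-7498 → 555-7498
row_key=R77: mobile=NULL, home_phone=555-1196 → 555-1196
row_key=R86: mobile=555-0511 → 555-0511
row_key=R91: mobile=NULL, home_phone=555-8731 → 555-8731
row_key=R94: mobile=555-0922 → 555-0922
row_key=R97: mobile=NULL, home_phone=555-5580 → 555-5580

555-4758, 555-3251, 555-0648, 555-1744, 555-6265, 555-7498, 555-1196, 555-0511, 555-8731, 555-0922, 555-5580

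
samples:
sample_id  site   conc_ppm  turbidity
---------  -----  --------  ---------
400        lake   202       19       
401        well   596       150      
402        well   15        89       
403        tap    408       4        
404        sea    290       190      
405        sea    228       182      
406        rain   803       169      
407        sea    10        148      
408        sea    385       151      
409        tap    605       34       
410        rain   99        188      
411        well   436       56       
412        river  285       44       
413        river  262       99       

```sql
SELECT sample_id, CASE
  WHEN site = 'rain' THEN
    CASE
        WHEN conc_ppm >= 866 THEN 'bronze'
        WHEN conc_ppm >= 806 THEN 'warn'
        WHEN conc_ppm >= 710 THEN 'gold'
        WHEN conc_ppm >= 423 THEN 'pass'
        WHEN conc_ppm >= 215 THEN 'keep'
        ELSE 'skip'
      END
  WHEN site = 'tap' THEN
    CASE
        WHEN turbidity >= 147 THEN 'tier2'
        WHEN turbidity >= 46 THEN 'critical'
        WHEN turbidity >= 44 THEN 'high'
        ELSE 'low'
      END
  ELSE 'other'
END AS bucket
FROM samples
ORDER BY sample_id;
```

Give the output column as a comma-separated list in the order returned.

sample_id=400: site='lake' → outer ELSE → other
sample_id=401: site='well' → outer ELSE → other
sample_id=402: site='well' → outer ELSE → other
sample_id=403: site='tap' → inner[ELSE] → low
sample_id=404: site='sea' → outer ELSE → other
sample_id=405: site='sea' → outer ELSE → other
sample_id=406: site='rain' → inner[conc_ppm >= 710] → gold
sample_id=407: site='sea' → outer ELSE → other
sample_id=408: site='sea' → outer ELSE → other
sample_id=409: site='tap' → inner[ELSE] → low
sample_id=410: site='rain' → inner[ELSE] → skip
sample_id=411: site='well' → outer ELSE → other
sample_id=412: site='river' → outer ELSE → other
sample_id=413: site='river' → outer ELSE → other

other, other, other, low, other, other, gold, other, other, low, skip, other, other, other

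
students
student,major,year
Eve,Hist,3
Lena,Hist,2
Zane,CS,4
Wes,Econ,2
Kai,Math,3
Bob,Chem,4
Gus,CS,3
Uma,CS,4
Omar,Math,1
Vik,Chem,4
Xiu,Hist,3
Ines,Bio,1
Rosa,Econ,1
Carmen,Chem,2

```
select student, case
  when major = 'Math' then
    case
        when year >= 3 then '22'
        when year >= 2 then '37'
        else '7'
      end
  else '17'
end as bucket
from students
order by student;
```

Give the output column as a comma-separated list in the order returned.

student=Bob: major='Chem' → outer ELSE → 17
student=Carmen: major='Chem' → outer ELSE → 17
student=Eve: major='Hist' → outer ELSE → 17
student=Gus: major='CS' → outer ELSE → 17
student=Ines: major='Bio' → outer ELSE → 17
student=Kai: major='Math' → inner[year >= 3] → 22
student=Lena: major='Hist' → outer ELSE → 17
student=Omar: major='Math' → inner[ELSE] → 7
student=Rosa: major='Econ' → outer ELSE → 17
student=Uma: major='CS' → outer ELSE → 17
student=Vik: major='Chem' → outer ELSE → 17
student=Wes: major='Econ' → outer ELSE → 17
student=Xiu: major='Hist' → outer ELSE → 17
student=Zane: major='CS' → outer ELSE → 17

17, 17, 17, 17, 17, 22, 17, 7, 17, 17, 17, 17, 17, 17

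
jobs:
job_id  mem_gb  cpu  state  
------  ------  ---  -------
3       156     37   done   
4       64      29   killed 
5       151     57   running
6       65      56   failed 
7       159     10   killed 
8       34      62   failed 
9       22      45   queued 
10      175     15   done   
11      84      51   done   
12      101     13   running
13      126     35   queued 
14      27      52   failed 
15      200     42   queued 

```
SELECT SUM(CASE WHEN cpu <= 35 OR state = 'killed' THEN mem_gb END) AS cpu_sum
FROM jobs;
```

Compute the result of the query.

job_id=3: ✗
job_id=4: ✓ → 64
job_id=5: ✗
job_id=6: ✗
job_id=7: ✓ → 159
job_id=8: ✗
job_id=9: ✗
job_id=10: ✓ → 175
job_id=11: ✗
job_id=12: ✓ → 101
job_id=13: ✓ → 126
job_id=14: ✗
job_id=15: ✗
cpu_sum = 64 + 159 + 175 + 101 + 126 = 625

625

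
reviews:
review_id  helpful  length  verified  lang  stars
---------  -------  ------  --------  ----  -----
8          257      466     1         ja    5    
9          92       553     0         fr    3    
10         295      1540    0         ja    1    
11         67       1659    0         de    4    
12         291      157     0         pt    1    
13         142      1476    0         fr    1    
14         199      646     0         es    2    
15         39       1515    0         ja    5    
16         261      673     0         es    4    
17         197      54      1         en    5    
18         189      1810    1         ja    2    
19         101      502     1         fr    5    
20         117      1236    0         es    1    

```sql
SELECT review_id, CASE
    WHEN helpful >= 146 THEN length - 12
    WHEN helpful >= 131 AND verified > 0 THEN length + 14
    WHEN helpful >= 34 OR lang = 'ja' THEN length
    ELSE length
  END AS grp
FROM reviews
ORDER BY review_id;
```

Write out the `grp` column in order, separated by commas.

review_id=8: helpful >= 146 → 454
review_id=9: helpful >= 34 OR lang = 'ja' → 553
review_id=10: helpful >= 146 → 1528
review_id=11: helpful >= 34 OR lang = 'ja' → 1659
review_id=12: helpful >= 146 → 145
review_id=13: helpful >= 34 OR lang = 'ja' → 1476
review_id=14: helpful >= 146 → 634
review_id=15: helpful >= 34 OR lang = 'ja' → 1515
review_id=16: helpful >= 146 → 661
review_id=17: helpful >= 146 → 42
review_id=18: helpful >= 146 → 1798
review_id=19: helpful >= 34 OR lang = 'ja' → 502
review_id=20: helpful >= 34 OR lang = 'ja' → 1236

454, 553, 1528, 1659, 145, 1476, 634, 1515, 661, 42, 1798, 502, 1236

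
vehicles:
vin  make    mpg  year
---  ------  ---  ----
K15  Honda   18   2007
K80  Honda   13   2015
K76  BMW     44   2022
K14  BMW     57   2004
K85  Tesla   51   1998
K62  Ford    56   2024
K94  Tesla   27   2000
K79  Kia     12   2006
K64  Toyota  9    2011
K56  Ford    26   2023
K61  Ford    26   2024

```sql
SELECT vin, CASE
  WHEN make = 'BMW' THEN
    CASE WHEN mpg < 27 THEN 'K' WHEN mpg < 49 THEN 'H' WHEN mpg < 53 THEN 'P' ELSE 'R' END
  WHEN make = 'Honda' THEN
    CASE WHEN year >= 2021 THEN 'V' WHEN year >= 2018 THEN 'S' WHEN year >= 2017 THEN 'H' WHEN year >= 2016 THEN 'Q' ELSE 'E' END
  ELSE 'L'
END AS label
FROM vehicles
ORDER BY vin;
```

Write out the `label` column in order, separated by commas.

vin=K14: make='BMW' → inner[ELSE] → R
vin=K15: make='Honda' → inner[ELSE] → E
vin=K56: make='Ford' → outer ELSE → L
vin=K61: make='Ford' → outer ELSE → L
vin=K62: make='Ford' → outer ELSE → L
vin=K64: make='Toyota' → outer ELSE → L
vin=K76: make='BMW' → inner[mpg < 49] → H
vin=K79: make='Kia' → outer ELSE → L
vin=K80: make='Honda' → inner[ELSE] → E
vin=K85: make='Tesla' → outer ELSE → L
vin=K94: make='Tesla' → outer ELSE → L

R, E, L, L, L, L, H, L, E, L, L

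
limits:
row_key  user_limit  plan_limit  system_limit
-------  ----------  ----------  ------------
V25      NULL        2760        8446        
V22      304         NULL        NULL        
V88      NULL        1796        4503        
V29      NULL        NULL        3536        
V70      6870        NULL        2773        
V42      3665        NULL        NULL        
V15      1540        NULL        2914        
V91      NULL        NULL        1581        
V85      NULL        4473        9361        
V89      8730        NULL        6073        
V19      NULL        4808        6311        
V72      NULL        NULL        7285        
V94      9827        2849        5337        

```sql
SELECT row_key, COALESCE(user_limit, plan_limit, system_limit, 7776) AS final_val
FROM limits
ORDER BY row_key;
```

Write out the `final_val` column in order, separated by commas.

row_key=V15: user_limit=1540 → 1540
row_key=V19: user_limit=NULL, plan_limit=4808 → 4808
row_key=V22: user_limit=304 → 304
row_key=V25: user_limit=NULL, plan_limit=2760 → 2760
row_key=V29: user_limit=NULL, plan_limit=NULL, system_limit=3536 → 3536
row_key=V42: user_limit=3665 → 3665
row_key=V70: user_limit=6870 → 6870
row_key=V72: user_limit=NULL, plan_limit=NULL, system_limit=7285 → 7285
row_key=V85: user_limit=NULL, plan_limit=4473 → 4473
row_key=V88: user_limit=NULL, plan_limit=1796 → 1796
row_key=V89: user_limit=8730 → 8730
row_key=V91: user_limit=NULL, plan_limit=NULL, system_limit=1581 → 1581
row_key=V94: user_limit=9827 → 9827

1540, 4808, 304, 2760, 3536, 3665, 6870, 7285, 4473, 1796, 8730, 1581, 9827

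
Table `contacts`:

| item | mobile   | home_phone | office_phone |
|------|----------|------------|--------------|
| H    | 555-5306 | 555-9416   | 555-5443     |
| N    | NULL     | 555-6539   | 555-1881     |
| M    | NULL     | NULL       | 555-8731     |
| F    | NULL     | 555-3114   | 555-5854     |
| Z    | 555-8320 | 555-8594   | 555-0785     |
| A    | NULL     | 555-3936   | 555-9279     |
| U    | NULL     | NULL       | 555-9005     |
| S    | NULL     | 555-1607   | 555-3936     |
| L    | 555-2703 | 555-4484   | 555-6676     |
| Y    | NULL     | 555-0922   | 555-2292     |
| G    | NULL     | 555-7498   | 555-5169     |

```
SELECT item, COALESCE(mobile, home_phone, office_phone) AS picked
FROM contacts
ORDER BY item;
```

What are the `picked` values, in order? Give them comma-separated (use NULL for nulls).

item=A: mobile=NULL, home_phone=555-3936 → 555-3936
item=F: mobile=NULL, home_phone=555-3114 → 555-3114
item=G: mobile=NULL, home_phone=555-7498 → 555-7498
item=H: mobile=555-5306 → 555-5306
item=L: mobile=555-2703 → 555-2703
item=M: mobile=NULL, home_phone=NULL, office_phone=555-8731 → 555-8731
item=N: mobile=NULL, home_phone=555-6539 → 555-6539
item=S: mobile=NULL, home_phone=555-1607 → 555-1607
item=U: mobile=NULL, home_phone=NULL, office_phone=555-9005 → 555-9005
item=Y: mobile=NULL, home_phone=555-0922 → 555-0922
item=Z: mobile=555-8320 → 555-8320

555-3936, 555-3114, 555-7498, 555-5306, 555-2703, 555-8731, 555-6539, 555-1607, 555-9005, 555-0922, 555-8320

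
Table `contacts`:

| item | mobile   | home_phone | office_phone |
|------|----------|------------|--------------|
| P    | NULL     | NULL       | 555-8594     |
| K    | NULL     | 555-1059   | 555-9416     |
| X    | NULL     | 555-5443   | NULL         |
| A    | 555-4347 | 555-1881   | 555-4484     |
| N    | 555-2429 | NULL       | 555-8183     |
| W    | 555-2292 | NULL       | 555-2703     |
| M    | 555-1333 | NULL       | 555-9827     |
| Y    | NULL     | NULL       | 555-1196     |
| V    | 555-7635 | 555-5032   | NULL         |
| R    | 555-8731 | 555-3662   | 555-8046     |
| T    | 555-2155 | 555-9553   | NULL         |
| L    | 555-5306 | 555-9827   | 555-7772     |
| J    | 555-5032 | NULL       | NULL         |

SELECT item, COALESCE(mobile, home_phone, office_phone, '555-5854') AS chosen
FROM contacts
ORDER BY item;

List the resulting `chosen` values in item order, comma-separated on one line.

item=A: mobile=555-4347 → 555-4347
item=J: mobile=555-5032 → 555-5032
item=K: mobile=NULL, home_phone=555-1059 → 555-1059
item=L: mobile=555-5306 → 555-5306
item=M: mobile=555-1333 → 555-1333
item=N: mobile=555-2429 → 555-2429
item=P: mobile=NULL, home_phone=NULL, office_phone=555-8594 → 555-8594
item=R: mobile=555-8731 → 555-8731
item=T: mobile=555-2155 → 555-2155
item=V: mobile=555-7635 → 555-7635
item=W: mobile=555-2292 → 555-2292
item=X: mobile=NULL, home_phone=555-5443 → 555-5443
item=Y: mobile=NULL, home_phone=NULL, office_phone=555-1196 → 555-1196

555-4347, 555-5032, 555-1059, 555-5306, 555-1333, 555-2429, 555-8594, 555-8731, 555-2155, 555-7635, 555-2292, 555-5443, 555-1196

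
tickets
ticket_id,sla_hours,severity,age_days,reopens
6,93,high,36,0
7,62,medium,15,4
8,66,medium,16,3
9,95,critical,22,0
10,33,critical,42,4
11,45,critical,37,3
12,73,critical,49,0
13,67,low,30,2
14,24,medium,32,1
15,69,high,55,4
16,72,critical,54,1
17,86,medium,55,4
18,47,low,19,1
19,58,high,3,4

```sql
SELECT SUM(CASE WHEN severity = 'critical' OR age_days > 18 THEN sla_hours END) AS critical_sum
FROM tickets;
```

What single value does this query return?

ticket_id=6: ✓ → 93
ticket_id=7: ✗
ticket_id=8: ✗
ticket_id=9: ✓ → 95
ticket_id=10: ✓ → 33
ticket_id=11: ✓ → 45
ticket_id=12: ✓ → 73
ticket_id=13: ✓ → 67
ticket_id=14: ✓ → 24
ticket_id=15: ✓ → 69
ticket_id=16: ✓ → 72
ticket_id=17: ✓ → 86
ticket_id=18: ✓ → 47
ticket_id=19: ✗
critical_sum = 93 + 95 + 33 + 45 + 73 + 67 + 24 + 69 + 72 + 86 + 47 = 704

704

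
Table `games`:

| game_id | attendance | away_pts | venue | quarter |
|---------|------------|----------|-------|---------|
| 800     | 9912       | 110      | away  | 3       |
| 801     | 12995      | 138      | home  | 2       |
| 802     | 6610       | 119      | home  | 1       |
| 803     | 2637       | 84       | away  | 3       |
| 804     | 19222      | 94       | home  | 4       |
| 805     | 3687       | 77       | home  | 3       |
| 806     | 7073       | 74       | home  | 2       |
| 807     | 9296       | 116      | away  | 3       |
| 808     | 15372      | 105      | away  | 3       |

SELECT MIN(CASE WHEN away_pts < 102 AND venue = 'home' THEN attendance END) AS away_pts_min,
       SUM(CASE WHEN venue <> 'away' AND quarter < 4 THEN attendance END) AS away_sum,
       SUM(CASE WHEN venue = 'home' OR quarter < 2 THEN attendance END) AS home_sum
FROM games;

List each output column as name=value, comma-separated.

[away_pts_min: away_pts < 102 AND venue = 'home']
game_id=800: ✗
game_id=801: ✗
game_id=802: ✗
game_id=803: ✗
game_id=804: ✓ → 19222
game_id=805: ✓ → 3687
game_id=806: ✓ → 7073
game_id=807: ✗
game_id=808: ✗
away_pts_min = MIN(19222, 3687, 7073) = 3687
—
[away_sum: venue <> 'away' AND quarter < 4]
game_id=800: ✗
game_id=801: ✓ → 12995
game_id=802: ✓ → 6610
game_id=803: ✗
game_id=804: ✗
game_id=805: ✓ → 3687
game_id=806: ✓ → 7073
game_id=807: ✗
game_id=808: ✗
away_sum = 12995 + 6610 + 3687 + 7073 = 30365
—
[home_sum: venue = 'home' OR quarter < 2]
game_id=800: ✗
game_id=801: ✓ → 12995
game_id=802: ✓ → 6610
game_id=803: ✗
game_id=804: ✓ → 19222
game_id=805: ✓ → 3687
game_id=806: ✓ → 7073
game_id=807: ✗
game_id=808: ✗
home_sum = 12995 + 6610 + 19222 + 3687 + 7073 = 49587

away_pts_min=3687, away_sum=30365, home_sum=49587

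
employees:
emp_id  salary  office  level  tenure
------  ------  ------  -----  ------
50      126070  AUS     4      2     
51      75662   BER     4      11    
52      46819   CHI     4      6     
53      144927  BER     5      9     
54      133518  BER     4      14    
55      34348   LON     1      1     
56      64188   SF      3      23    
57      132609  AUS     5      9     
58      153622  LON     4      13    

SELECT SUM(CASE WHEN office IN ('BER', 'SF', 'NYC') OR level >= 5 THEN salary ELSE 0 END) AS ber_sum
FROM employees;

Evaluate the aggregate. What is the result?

emp_id=50: ✗
emp_id=51: ✓ → 75662
emp_id=52: ✗
emp_id=53: ✓ → 144927
emp_id=54: ✓ → 133518
emp_id=55: ✗
emp_id=56: ✓ → 64188
emp_id=57: ✓ → 132609
emp_id=58: ✗
ber_sum = 75662 + 144927 + 133518 + 64188 + 132609 = 550904

550904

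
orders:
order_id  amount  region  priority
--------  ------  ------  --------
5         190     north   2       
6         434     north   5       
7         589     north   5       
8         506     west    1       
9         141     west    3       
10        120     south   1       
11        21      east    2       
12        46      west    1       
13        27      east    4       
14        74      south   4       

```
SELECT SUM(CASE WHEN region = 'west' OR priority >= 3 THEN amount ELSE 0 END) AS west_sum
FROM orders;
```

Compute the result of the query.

1817

order_id=5: ✗
order_id=6: ✓ → 434
order_id=7: ✓ → 589
order_id=8: ✓ → 506
order_id=9: ✓ → 141
order_id=10: ✗
order_id=11: ✗
order_id=12: ✓ → 46
order_id=13: ✓ → 27
order_id=14: ✓ → 74
west_sum = 434 + 589 + 506 + 141 + 46 + 27 + 74 = 1817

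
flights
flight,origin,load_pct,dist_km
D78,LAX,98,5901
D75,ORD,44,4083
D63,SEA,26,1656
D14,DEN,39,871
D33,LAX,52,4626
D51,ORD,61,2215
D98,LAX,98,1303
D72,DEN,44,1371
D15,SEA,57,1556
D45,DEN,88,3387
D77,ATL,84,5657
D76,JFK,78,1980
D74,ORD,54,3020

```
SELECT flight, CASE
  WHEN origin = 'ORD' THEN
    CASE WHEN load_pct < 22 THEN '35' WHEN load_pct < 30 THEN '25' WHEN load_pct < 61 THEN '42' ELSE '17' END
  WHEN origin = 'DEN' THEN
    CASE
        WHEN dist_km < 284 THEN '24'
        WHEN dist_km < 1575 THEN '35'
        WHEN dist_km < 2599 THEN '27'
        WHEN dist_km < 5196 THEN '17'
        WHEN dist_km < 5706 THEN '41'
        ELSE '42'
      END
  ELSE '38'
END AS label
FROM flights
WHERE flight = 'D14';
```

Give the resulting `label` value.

35

flight = D14: origin=DEN, load_pct=39, dist_km=871.
origin='DEN' → inner[dist_km < 1575] → 35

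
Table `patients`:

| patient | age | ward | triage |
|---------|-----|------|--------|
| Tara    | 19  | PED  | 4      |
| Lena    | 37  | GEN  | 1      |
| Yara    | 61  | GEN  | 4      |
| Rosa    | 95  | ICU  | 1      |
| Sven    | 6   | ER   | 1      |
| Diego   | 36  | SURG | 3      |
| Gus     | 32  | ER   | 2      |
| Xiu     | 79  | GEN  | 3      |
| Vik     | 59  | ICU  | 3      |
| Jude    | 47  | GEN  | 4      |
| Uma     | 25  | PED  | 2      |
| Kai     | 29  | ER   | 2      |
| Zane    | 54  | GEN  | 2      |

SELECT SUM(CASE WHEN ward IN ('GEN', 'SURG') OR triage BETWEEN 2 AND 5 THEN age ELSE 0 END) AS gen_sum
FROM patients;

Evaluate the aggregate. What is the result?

patient=Tara: ✓ → 19
patient=Lena: ✓ → 37
patient=Yara: ✓ → 61
patient=Rosa: ✗
patient=Sven: ✗
patient=Diego: ✓ → 36
patient=Gus: ✓ → 32
patient=Xiu: ✓ → 79
patient=Vik: ✓ → 59
patient=Jude: ✓ → 47
patient=Uma: ✓ → 25
patient=Kai: ✓ → 29
patient=Zane: ✓ → 54
gen_sum = 19 + 37 + 61 + 36 + 32 + 79 + 59 + 47 + 25 + 29 + 54 = 478

478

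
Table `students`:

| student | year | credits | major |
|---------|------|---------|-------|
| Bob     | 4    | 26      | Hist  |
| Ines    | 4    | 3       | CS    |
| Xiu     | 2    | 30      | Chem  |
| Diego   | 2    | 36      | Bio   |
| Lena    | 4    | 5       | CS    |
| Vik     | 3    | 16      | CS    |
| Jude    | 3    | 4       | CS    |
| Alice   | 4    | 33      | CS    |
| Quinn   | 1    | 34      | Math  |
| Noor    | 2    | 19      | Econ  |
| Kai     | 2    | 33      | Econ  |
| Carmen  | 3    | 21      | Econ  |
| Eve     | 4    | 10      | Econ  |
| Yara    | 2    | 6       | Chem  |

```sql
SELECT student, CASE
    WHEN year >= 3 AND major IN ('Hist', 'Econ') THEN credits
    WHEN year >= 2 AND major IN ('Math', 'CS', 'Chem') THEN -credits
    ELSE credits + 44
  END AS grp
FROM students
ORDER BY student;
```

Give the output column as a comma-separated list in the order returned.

-33, 26, 21, 80, 10, -3, -4, 77, -5, 63, 78, -16, -30, -6

student=Alice: year >= 2 AND major IN ('Math', 'CS', 'Chem') → -33
student=Bob: year >= 3 AND major IN ('Hist', 'Econ') → 26
student=Carmen: year >= 3 AND major IN ('Hist', 'Econ') → 21
student=Diego: ELSE → 80
student=Eve: year >= 3 AND major IN ('Hist', 'Econ') → 10
student=Ines: year >= 2 AND major IN ('Math', 'CS', 'Chem') → -3
student=Jude: year >= 2 AND major IN ('Math', 'CS', 'Chem') → -4
student=Kai: ELSE → 77
student=Lena: year >= 2 AND major IN ('Math', 'CS', 'Chem') → -5
student=Noor: ELSE → 63
student=Quinn: ELSE → 78
student=Vik: year >= 2 AND major IN ('Math', 'CS', 'Chem') → -16
student=Xiu: year >= 2 AND major IN ('Math', 'CS', 'Chem') → -30
student=Yara: year >= 2 AND major IN ('Math', 'CS', 'Chem') → -6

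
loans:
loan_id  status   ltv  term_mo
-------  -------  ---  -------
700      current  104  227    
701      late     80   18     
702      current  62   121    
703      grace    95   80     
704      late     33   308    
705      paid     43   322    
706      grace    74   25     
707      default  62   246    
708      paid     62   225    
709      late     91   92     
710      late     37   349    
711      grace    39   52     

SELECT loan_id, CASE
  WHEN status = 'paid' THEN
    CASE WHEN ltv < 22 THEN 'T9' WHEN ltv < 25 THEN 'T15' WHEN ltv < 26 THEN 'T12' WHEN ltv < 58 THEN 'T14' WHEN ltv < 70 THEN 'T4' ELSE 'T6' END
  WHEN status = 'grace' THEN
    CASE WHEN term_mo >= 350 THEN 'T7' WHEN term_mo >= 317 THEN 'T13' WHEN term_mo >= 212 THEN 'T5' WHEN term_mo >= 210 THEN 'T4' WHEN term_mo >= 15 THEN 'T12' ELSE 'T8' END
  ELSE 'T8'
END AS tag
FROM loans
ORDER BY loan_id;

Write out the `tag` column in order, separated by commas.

loan_id=700: status='current' → outer ELSE → T8
loan_id=701: status='late' → outer ELSE → T8
loan_id=702: status='current' → outer ELSE → T8
loan_id=703: status='grace' → inner[term_mo >= 15] → T12
loan_id=704: status='late' → outer ELSE → T8
loan_id=705: status='paid' → inner[ltv < 58] → T14
loan_id=706: status='grace' → inner[term_mo >= 15] → T12
loan_id=707: status='default' → outer ELSE → T8
loan_id=708: status='paid' → inner[ltv < 70] → T4
loan_id=709: status='late' → outer ELSE → T8
loan_id=710: status='late' → outer ELSE → T8
loan_id=711: status='grace' → inner[term_mo >= 15] → T12

T8, T8, T8, T12, T8, T14, T12, T8, T4, T8, T8, T12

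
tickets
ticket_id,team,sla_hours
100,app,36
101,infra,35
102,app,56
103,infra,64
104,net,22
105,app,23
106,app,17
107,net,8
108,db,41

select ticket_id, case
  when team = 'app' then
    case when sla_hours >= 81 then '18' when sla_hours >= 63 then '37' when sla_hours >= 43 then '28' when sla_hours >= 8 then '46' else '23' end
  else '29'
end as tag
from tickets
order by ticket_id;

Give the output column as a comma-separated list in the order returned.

ticket_id=100: team='app' → inner[sla_hours >= 8] → 46
ticket_id=101: team='infra' → outer ELSE → 29
ticket_id=102: team='app' → inner[sla_hours >= 43] → 28
ticket_id=103: team='infra' → outer ELSE → 29
ticket_id=104: team='net' → outer ELSE → 29
ticket_id=105: team='app' → inner[sla_hours >= 8] → 46
ticket_id=106: team='app' → inner[sla_hours >= 8] → 46
ticket_id=107: team='net' → outer ELSE → 29
ticket_id=108: team='db' → outer ELSE → 29

46, 29, 28, 29, 29, 46, 46, 29, 29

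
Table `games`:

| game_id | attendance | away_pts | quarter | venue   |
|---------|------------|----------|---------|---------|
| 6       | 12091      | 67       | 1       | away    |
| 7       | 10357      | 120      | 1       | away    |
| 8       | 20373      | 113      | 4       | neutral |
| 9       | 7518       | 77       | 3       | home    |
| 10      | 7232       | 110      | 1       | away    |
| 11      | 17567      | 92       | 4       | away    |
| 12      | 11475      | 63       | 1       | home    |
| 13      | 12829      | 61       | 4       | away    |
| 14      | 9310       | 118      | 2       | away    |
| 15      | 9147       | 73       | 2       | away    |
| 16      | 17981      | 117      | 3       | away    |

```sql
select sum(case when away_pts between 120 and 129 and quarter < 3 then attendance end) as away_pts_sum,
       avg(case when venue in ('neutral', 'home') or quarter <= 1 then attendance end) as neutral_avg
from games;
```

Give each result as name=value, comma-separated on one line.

[away_pts_sum: away_pts between 120 and 129 and quarter < 3]
game_id=6: ✗
game_id=7: ✓ → 10357
game_id=8: ✗
game_id=9: ✗
game_id=10: ✗
game_id=11: ✗
game_id=12: ✗
game_id=13: ✗
game_id=14: ✗
game_id=15: ✗
game_id=16: ✗
away_pts_sum = 10357
—
[neutral_avg: venue in ('neutral', 'home') or quarter <= 1]
game_id=6: ✓ → 12091
game_id=7: ✓ → 10357
game_id=8: ✓ → 20373
game_id=9: ✓ → 7518
game_id=10: ✓ → 7232
game_id=11: ✗
game_id=12: ✓ → 11475
game_id=13: ✗
game_id=14: ✗
game_id=15: ✗
game_id=16: ✗
neutral_avg = (12091 + 10357 + 20373 + 7518 + 7232 + 11475) / 6 = 11507.6666666667

away_pts_sum=10357, neutral_avg=11507.6666666667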